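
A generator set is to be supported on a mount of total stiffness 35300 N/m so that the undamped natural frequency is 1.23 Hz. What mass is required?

ω_n = 2πf_n = 2π × 1.23 = 7.728 rad/s.
m = k/ω_n² = 35300/7.728² = 35300/59.73 = 591.0 kg.

591 kg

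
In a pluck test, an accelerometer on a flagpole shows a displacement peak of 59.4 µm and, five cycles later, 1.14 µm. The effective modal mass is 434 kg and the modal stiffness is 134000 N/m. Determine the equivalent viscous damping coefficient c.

Logarithmic decrement δ = (1/n)·ln(x₀/x_n) = (1/5)·ln(59.4/1.14) = (1/5)·ln(52.11) = 0.7907.
ζ = δ/√(4π² + δ²) = 0.7907/√(39.48 + 0.625) = 0.7907/6.333 = 0.1249.
c = ζ · 2√(km) = 0.1249 × 2√(134000 × 434) = 0.1249 × 15250 = 1904 N·s/m.

1900 N·s/m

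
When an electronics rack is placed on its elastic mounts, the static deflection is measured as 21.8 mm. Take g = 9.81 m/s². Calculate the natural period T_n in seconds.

ω_n = √(g/δ_st) = √(9.81/0.0218) = √450.0 = 21.21 rad/s.
T_n = 2π/ω_n = 6.283/21.21 = 0.2962 s.

0.296 s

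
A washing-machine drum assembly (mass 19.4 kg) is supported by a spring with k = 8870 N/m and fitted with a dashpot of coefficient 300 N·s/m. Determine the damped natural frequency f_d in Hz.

3.17 Hz

ω_n = √(k/m) = √(8870/19.4) = 21.38 rad/s.
Critical damping c_c = 2√(k·m) = 2√(8870 × 19.4) = 829.6 N·s/m, so ζ = c/c_c = 300/829.6 = 0.3616.
ω_d = ω_n√(1 − ζ²) = 21.38 × √(1 − 0.131) = 19.94 rad/s.
f_d = ω_d/(2π) = 3.173 Hz.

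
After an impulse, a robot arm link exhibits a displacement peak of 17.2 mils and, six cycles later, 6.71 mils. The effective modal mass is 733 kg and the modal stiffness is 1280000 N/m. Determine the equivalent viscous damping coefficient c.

Logarithmic decrement δ = (1/n)·ln(x₀/x_n) = (1/6)·ln(17.2/6.71) = (1/6)·ln(2.563) = 0.1569.
ζ = δ/√(4π² + δ²) = 0.1569/√(39.48 + 0.0246) = 0.1569/6.285 = 0.02496.
c = ζ · 2√(km) = 0.02496 × 2√(1280000 × 733) = 0.02496 × 61260 = 1529 N·s/m.

1530 N·s/m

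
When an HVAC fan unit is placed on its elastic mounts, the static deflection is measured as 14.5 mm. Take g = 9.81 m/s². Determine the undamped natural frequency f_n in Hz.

ω_n = √(g/δ_st) = √(9.81/0.0145) = √676.6 = 26.01 rad/s.
f_n = ω_n/(2π) = 26.01/6.283 = 4.140 Hz.

4.14 Hz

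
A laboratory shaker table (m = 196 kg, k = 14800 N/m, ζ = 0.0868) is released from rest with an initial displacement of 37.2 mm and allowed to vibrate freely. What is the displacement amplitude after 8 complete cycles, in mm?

0.466 mm

Logarithmic decrement δ = 2πζ/√(1 − ζ²) = 2π × 0.08680/√(1 − 0.00753) = 0.5474.
After n cycles, x_n/x₀ = e^(−nδ), so x_8 = 37.2 × e^(−8 × 0.5474) = 37.2 × 0.01253 = 0.4661 mm.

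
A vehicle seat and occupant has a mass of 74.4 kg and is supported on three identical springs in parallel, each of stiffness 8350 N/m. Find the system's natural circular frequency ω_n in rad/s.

Parallel springs add: k_eq = 3 × 8350 = 25050 N/m.
ω_n = √(k_eq/m) = √(25050/74.4) = √336.7 = 18.35 rad/s.

18.3 rad/s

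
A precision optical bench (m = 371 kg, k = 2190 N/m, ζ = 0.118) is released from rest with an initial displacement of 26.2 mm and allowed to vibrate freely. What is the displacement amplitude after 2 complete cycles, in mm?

5.89 mm

Logarithmic decrement δ = 2πζ/√(1 − ζ²) = 2π × 0.1180/√(1 − 0.0139) = 0.7466.
After n cycles, x_n/x₀ = e^(−nδ), so x_2 = 26.2 × e^(−2 × 0.7466) = 26.2 × 0.2246 = 5.886 mm.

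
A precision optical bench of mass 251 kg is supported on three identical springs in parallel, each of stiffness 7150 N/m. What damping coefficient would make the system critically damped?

4640 N·s/m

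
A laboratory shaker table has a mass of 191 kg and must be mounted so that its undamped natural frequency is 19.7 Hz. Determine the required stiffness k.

ω_n = 2πf_n = 2π × 19.7 = 123.8 rad/s.
k = m·ω_n² = 191 × 123.8² = 191 × 15320 = 2926000 N/m.

2930000 N/m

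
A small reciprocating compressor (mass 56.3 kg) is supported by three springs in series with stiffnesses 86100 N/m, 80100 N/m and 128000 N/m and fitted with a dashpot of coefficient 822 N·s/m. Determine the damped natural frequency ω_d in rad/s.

Series springs: 1/k_eq = 1/86100 + 1/80100 + 1/128000 = 3.191×10^-5, so k_eq = 31340 N/m.
ω_n = √(k_eq/m) = √(31340/56.3) = 23.59 rad/s.
Critical damping c_c = 2√(k_eq·m) = 2√(31340 × 56.3) = 2657 N·s/m, so ζ = c/c_c = 822/2657 = 0.3094.
ω_d = ω_n√(1 − ζ²) = 23.59 × √(1 − 0.0957) = 22.43 rad/s.

22.4 rad/s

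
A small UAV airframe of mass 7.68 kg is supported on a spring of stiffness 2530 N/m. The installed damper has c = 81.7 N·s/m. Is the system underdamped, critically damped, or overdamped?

underdamped

c_c = 2√(k·m) = 278.8 N·s/m; ζ = c/c_c = 81.7/278.8 = 0.293.
Since ζ < 1 the system is underdamped.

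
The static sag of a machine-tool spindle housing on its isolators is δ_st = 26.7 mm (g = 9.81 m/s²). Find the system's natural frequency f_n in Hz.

ω_n = √(g/δ_st) = √(9.81/0.0267) = √367.4 = 19.17 rad/s.
f_n = ω_n/(2π) = 19.17/6.283 = 3.051 Hz.

3.05 Hz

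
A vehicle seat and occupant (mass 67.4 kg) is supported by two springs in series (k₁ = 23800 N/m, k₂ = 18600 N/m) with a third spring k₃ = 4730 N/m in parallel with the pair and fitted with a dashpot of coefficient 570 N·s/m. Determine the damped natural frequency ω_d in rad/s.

14.4 rad/s

Series pair: k_s = k₁k₂/(k₁+k₂) = (23800)(18600)/(23800 + 18600) = 10440 N/m. In parallel with k₃: k_eq = 10440 + 4730 = 15170 N/m.
ω_n = √(k_eq/m) = √(15170/67.4) = 15.00 rad/s.
Critical damping c_c = 2√(k_eq·m) = 2√(15170 × 67.4) = 2022 N·s/m, so ζ = c/c_c = 570/2022 = 0.2818.
ω_d = ω_n√(1 − ζ²) = 15.00 × √(1 − 0.0794) = 14.39 rad/s.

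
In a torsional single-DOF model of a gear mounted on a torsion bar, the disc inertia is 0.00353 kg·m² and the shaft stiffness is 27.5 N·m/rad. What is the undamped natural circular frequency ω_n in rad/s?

ω_n = √(k_t/J) = √(27.5/0.00353) = √7790 = 88.26 rad/s.

88.3 rad/s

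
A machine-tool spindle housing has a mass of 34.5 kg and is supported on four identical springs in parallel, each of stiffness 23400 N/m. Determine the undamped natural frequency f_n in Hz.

Parallel springs add: k_eq = 4 × 23400 = 93600 N/m.
ω_n = √(k_eq/m) = √(93600/34.5) = √2713 = 52.09 rad/s.
f_n = ω_n/(2π) = 52.09/6.283 = 8.290 Hz.

8.29 Hz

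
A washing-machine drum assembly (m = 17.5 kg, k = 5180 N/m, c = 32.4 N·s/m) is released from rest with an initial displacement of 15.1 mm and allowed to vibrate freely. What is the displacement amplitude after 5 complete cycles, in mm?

ζ = c/(2√(km)) = 32.4/(2√(5180 × 17.5)) = 32.4/602.2 = 0.05381.
Logarithmic decrement δ = 2πζ/√(1 − ζ²) = 2π × 0.05381/√(1 − 0.00290) = 0.3386.
After n cycles, x_n/x₀ = e^(−nδ), so x_5 = 15.1 × e^(−5 × 0.3386) = 15.1 × 0.1840 = 2.778 mm.

2.78 mm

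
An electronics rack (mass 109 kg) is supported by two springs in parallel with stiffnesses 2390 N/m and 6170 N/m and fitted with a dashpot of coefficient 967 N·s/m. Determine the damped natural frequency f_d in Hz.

1.22 Hz

Parallel springs add: k_eq = 2390 + 6170 = 8560 N/m.
ω_n = √(k_eq/m) = √(8560/109) = 8.862 rad/s.
Critical damping c_c = 2√(k_eq·m) = 2√(8560 × 109) = 1932 N·s/m, so ζ = c/c_c = 967/1932 = 0.5005.
ω_d = ω_n√(1 − ζ²) = 8.862 × √(1 − 0.251) = 7.672 rad/s.
f_d = ω_d/(2π) = 1.221 Hz.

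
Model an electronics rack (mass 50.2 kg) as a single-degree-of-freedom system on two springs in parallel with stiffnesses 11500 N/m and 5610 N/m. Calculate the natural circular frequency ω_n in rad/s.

18.5 rad/s

Parallel springs add: k_eq = 11500 + 5610 = 17110 N/m.
ω_n = √(k_eq/m) = √(17110/50.2) = √340.8 = 18.46 rad/s.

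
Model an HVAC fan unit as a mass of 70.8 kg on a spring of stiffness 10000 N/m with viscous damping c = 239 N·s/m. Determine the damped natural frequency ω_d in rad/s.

ω_n = √(k/m) = √(10000/70.8) = 11.88 rad/s.
Critical damping c_c = 2√(k·m) = 2√(10000 × 70.8) = 1683 N·s/m, so ζ = c/c_c = 239/1683 = 0.1420.
ω_d = ω_n√(1 − ζ²) = 11.88 × √(1 − 0.0202) = 11.76 rad/s.

11.8 rad/s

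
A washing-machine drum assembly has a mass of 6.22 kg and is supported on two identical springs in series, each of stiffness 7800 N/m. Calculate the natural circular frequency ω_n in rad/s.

Series springs: 1/k_eq = 2/7800, so k_eq = 7800/2 = 3900 N/m.
ω_n = √(k_eq/m) = √(3900/6.22) = √627.0 = 25.04 rad/s.

25.0 rad/s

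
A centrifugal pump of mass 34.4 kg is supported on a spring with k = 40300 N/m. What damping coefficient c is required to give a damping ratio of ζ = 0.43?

1010 N·s/m

c_c = 2√(k·m) = 2√(40300 × 34.4) = 2355 N·s/m.
c = ζ·c_c = 0.43 × 2355 = 1013 N·s/m.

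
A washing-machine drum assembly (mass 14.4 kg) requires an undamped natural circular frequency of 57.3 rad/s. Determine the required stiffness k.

47300 N/m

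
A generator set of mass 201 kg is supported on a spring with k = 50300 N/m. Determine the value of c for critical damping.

c_c = 2√(k·m) = 2√(50300 × 201) = 2 × 3180 = 6359 N·s/m.

6360 N·s/m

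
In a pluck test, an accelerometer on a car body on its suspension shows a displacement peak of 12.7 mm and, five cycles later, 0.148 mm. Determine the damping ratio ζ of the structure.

0.140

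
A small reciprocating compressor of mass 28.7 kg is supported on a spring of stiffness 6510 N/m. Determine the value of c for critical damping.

c_c = 2√(k·m) = 2√(6510 × 28.7) = 2 × 432.2 = 864.5 N·s/m.

864 N·s/m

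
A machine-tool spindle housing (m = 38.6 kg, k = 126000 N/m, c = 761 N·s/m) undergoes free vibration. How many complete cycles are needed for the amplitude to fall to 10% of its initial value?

3 cycles

ζ = c/(2√(km)) = 761/(2√(126000 × 38.6)) = 761/4411 = 0.1725.
Logarithmic decrement δ = 2πζ/√(1 − ζ²) = 2π × 0.1725/√(1 − 0.0298) = 1.101.
x_n/x₀ = e^(−nδ) ≤ 0.1; take ln: n ≥ ln(1/0.1)/δ = 2.303/1.101 = 2.092.
So 3 complete cycles are required.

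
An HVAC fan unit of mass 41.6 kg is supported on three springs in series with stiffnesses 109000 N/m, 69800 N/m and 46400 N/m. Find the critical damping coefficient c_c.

Series springs: 1/k_eq = 1/109000 + 1/69800 + 1/46400 = 4.505×10^-5, so k_eq = 22200 N/m.
c_c = 2√(k_eq·m) = 2√(22200 × 41.6) = 2 × 960.9 = 1922 N·s/m.

1920 N·s/m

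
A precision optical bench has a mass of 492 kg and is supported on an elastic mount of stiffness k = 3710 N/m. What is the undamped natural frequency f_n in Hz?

ω_n = √(k/m) = √(3710/492) = √7.541 = 2.746 rad/s.
f_n = ω_n/(2π) = 2.746/6.283 = 0.4370 Hz.

0.437 Hz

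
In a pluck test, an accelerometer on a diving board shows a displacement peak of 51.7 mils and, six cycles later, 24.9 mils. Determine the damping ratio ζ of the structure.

0.0194

Logarithmic decrement δ = (1/n)·ln(x₀/x_n) = (1/6)·ln(51.7/24.9) = (1/6)·ln(2.076) = 0.1218.
ζ = δ/√(4π² + δ²) = 0.1218/√(39.48 + 0.0148) = 0.1218/6.284 = 0.01938.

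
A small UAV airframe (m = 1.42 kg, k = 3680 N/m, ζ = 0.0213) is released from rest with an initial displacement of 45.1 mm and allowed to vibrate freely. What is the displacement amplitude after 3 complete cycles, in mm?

Logarithmic decrement δ = 2πζ/√(1 − ζ²) = 2π × 0.02130/√(1 − 0.000454) = 0.1339.
After n cycles, x_n/x₀ = e^(−nδ), so x_3 = 45.1 × e^(−3 × 0.1339) = 45.1 × 0.6693 = 30.18 mm.

30.2 mm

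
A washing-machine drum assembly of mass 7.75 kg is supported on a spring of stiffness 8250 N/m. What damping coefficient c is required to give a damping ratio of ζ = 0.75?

c_c = 2√(k·m) = 2√(8250 × 7.75) = 505.7 N·s/m.
c = ζ·c_c = 0.75 × 505.7 = 379.3 N·s/m.

379 N·s/m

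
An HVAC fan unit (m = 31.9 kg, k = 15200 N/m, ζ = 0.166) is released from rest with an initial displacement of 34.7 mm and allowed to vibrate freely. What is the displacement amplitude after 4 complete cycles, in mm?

0.505 mm

Logarithmic decrement δ = 2πζ/√(1 − ζ²) = 2π × 0.1660/√(1 − 0.0276) = 1.058.
After n cycles, x_n/x₀ = e^(−nδ), so x_4 = 34.7 × e^(−4 × 1.058) = 34.7 × 0.01454 = 0.5046 mm.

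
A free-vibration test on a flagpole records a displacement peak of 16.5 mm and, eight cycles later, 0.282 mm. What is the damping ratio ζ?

0.0807

Logarithmic decrement δ = (1/n)·ln(x₀/x_n) = (1/8)·ln(16.5/0.282) = (1/8)·ln(58.51) = 0.5087.
ζ = δ/√(4π² + δ²) = 0.5087/√(39.48 + 0.259) = 0.5087/6.304 = 0.08069.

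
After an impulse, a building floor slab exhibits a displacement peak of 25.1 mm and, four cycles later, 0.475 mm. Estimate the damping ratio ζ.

0.156

Logarithmic decrement δ = (1/n)·ln(x₀/x_n) = (1/4)·ln(25.1/0.475) = (1/4)·ln(52.84) = 0.9918.
ζ = δ/√(4π² + δ²) = 0.9918/√(39.48 + 0.984) = 0.9918/6.361 = 0.1559.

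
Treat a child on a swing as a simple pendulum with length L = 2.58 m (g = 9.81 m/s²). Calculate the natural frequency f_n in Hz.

0.310 Hz

For a simple pendulum ω_n = √(g/L) = √(9.81/2.58) = √3.802 = 1.950 rad/s.
f_n = ω_n/(2π) = 1.950/6.283 = 0.3103 Hz.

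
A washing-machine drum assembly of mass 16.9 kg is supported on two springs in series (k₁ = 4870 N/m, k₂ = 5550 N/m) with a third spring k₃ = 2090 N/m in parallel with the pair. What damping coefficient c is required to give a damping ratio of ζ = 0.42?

Series pair: k_s = k₁k₂/(k₁+k₂) = (4870)(5550)/(4870 + 5550) = 2594 N/m. In parallel with k₃: k_eq = 2594 + 2090 = 4684 N/m.
c_c = 2√(k_eq·m) = 2√(4684 × 16.9) = 562.7 N·s/m.
c = ζ·c_c = 0.42 × 562.7 = 236.3 N·s/m.

236 N·s/m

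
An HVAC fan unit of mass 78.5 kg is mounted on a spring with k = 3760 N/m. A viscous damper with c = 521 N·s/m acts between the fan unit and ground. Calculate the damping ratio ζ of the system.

0.479

ω_n = √(k/m) = √(3760/78.5) = 6.921 rad/s.
Critical damping c_c = 2√(k·m) = 2√(3760 × 78.5) = 1087 N·s/m, so ζ = c/c_c = 521/1087 = 0.4795.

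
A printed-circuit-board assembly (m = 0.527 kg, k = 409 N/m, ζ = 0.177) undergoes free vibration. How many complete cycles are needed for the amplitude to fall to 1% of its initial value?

5 cycles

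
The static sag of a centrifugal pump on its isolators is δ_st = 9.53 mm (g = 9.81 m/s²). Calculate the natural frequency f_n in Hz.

5.11 Hz

ω_n = √(g/δ_st) = √(9.81/0.00953) = √1029 = 32.08 rad/s.
f_n = ω_n/(2π) = 32.08/6.283 = 5.106 Hz.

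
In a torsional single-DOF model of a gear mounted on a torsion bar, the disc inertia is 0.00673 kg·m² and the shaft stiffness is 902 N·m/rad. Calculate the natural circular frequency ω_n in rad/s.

ω_n = √(k_t/J) = √(902/0.00673) = √134000 = 366.1 rad/s.

366 rad/s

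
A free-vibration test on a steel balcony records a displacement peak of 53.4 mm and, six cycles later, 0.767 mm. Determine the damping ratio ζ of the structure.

0.112

Logarithmic decrement δ = (1/n)·ln(x₀/x_n) = (1/6)·ln(53.4/0.767) = (1/6)·ln(69.62) = 0.7072.
ζ = δ/√(4π² + δ²) = 0.7072/√(39.48 + 0.500) = 0.7072/6.323 = 0.1118.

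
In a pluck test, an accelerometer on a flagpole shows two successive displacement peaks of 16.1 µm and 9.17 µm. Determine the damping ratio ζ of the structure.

Logarithmic decrement δ = (1/n)·ln(x₀/x_n) = (1/1)·ln(16.1/9.17) = (1/1)·ln(1.756) = 0.5629.
ζ = δ/√(4π² + δ²) = 0.5629/√(39.48 + 0.317) = 0.5629/6.308 = 0.08923.

0.0892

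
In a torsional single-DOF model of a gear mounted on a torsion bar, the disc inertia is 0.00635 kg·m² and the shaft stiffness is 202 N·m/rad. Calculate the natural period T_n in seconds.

ω_n = √(k_t/J) = √(202/0.00635) = √31810 = 178.4 rad/s.
T_n = 2π/ω_n = 6.283/178.4 = 0.03523 s.

0.0352 s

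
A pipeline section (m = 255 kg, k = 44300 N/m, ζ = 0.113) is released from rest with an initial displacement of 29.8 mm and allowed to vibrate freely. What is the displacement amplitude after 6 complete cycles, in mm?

0.409 mm

Logarithmic decrement δ = 2πζ/√(1 − ζ²) = 2π × 0.1130/√(1 − 0.0128) = 0.7146.
After n cycles, x_n/x₀ = e^(−nδ), so x_6 = 29.8 × e^(−6 × 0.7146) = 29.8 × 0.01374 = 0.4094 mm.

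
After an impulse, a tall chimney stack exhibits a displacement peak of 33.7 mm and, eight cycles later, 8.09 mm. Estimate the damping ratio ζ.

0.0284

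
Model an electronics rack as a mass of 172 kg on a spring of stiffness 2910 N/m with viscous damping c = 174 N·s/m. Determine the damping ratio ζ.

0.123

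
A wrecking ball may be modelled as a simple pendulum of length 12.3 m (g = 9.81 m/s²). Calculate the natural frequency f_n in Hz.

For a simple pendulum ω_n = √(g/L) = √(9.81/12.3) = √0.7976 = 0.8931 rad/s.
f_n = ω_n/(2π) = 0.8931/6.283 = 0.1421 Hz.

0.142 Hz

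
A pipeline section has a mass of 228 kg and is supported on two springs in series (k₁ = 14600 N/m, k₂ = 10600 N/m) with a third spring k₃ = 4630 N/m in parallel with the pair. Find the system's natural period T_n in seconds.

0.914 s

Series pair: k_s = k₁k₂/(k₁+k₂) = (14600)(10600)/(14600 + 10600) = 6141 N/m. In parallel with k₃: k_eq = 6141 + 4630 = 10770 N/m.
ω_n = √(k_eq/m) = √(10770/228) = √47.24 = 6.873 rad/s.
T_n = 2π/ω_n = 6.283/6.873 = 0.9141 s.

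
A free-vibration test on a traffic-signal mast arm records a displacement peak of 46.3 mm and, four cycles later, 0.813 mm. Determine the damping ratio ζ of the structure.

0.159

Logarithmic decrement δ = (1/n)·ln(x₀/x_n) = (1/4)·ln(46.3/0.813) = (1/4)·ln(56.95) = 1.011.
ζ = δ/√(4π² + δ²) = 1.011/√(39.48 + 1.02) = 1.011/6.364 = 0.1588.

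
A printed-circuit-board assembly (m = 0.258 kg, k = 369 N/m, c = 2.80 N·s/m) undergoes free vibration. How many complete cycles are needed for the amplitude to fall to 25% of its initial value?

2 cycles

ζ = c/(2√(km)) = 2.80/(2√(369 × 0.258)) = 2.80/19.51 = 0.1435.
Logarithmic decrement δ = 2πζ/√(1 − ζ²) = 2π × 0.1435/√(1 − 0.0206) = 0.9110.
x_n/x₀ = e^(−nδ) ≤ 0.25; take ln: n ≥ ln(1/0.25)/δ = 1.386/0.9110 = 1.522.
So 2 complete cycles are required.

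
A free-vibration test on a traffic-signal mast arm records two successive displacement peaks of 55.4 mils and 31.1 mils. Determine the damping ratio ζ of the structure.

0.0915

Logarithmic decrement δ = (1/n)·ln(x₀/x_n) = (1/1)·ln(55.4/31.1) = (1/1)·ln(1.781) = 0.5774.
ζ = δ/√(4π² + δ²) = 0.5774/√(39.48 + 0.333) = 0.5774/6.310 = 0.09151.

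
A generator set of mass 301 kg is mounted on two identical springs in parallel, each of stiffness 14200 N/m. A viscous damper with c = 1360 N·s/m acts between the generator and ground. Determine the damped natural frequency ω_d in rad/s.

Parallel springs add: k_eq = 2 × 14200 = 28400 N/m.
ω_n = √(k_eq/m) = √(28400/301) = 9.714 rad/s.
Critical damping c_c = 2√(k_eq·m) = 2√(28400 × 301) = 5848 N·s/m, so ζ = c/c_c = 1360/5848 = 0.2326.
ω_d = ω_n√(1 − ζ²) = 9.714 × √(1 − 0.0541) = 9.447 rad/s.

9.45 rad/s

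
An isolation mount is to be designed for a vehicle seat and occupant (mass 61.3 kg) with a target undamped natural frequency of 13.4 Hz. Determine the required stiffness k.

ω_n = 2πf_n = 2π × 13.4 = 84.19 rad/s.
k = m·ω_n² = 61.3 × 84.19² = 61.3 × 7089 = 434500 N/m.

435000 N/m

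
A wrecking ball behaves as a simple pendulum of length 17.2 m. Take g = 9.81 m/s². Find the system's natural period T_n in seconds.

For a simple pendulum ω_n = √(g/L) = √(9.81/17.2) = √0.5703 = 0.7552 rad/s.
T_n = 2π/ω_n = 6.283/0.7552 = 8.320 s.

8.32 s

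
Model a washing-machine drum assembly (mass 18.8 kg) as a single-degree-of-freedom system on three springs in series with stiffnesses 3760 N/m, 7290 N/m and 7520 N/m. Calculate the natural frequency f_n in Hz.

1.59 Hz

Series springs: 1/k_eq = 1/3760 + 1/7290 + 1/7520 = 0.0005361, so k_eq = 1865 N/m.
ω_n = √(k_eq/m) = √(1865/18.8) = √99.22 = 9.961 rad/s.
f_n = ω_n/(2π) = 9.961/6.283 = 1.585 Hz.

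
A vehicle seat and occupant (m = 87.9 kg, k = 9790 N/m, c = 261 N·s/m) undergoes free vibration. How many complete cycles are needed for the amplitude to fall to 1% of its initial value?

6 cycles

ζ = c/(2√(km)) = 261/(2√(9790 × 87.9)) = 261/1855 = 0.1407.
Logarithmic decrement δ = 2πζ/√(1 − ζ²) = 2π × 0.1407/√(1 − 0.0198) = 0.8928.
x_n/x₀ = e^(−nδ) ≤ 0.01; take ln: n ≥ ln(1/0.01)/δ = 4.605/0.8928 = 5.158.
So 6 complete cycles are required.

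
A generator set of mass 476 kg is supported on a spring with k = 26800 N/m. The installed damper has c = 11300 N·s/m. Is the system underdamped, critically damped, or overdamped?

c_c = 2√(k·m) = 7143 N·s/m; ζ = c/c_c = 11300/7143 = 1.58.
Since ζ > 1 the system is overdamped.

overdamped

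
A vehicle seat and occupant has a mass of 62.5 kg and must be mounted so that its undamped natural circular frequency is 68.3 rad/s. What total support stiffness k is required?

k = m·ω_n² = 62.5 × 68.30² = 62.5 × 4665 = 291600 N/m.

292000 N/m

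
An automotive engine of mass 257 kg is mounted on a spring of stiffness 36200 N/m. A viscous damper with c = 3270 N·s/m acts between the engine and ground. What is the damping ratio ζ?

0.536

ω_n = √(k/m) = √(36200/257) = 11.87 rad/s.
Critical damping c_c = 2√(k·m) = 2√(36200 × 257) = 6100 N·s/m, so ζ = c/c_c = 3270/6100 = 0.5360.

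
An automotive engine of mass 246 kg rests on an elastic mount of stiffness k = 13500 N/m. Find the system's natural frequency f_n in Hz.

1.18 Hz

ω_n = √(k/m) = √(13500/246) = √54.88 = 7.408 rad/s.
f_n = ω_n/(2π) = 7.408/6.283 = 1.179 Hz.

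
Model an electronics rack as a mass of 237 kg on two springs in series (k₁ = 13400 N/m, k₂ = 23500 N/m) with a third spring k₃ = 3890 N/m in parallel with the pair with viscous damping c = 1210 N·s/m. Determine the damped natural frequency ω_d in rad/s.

Series pair: k_s = k₁k₂/(k₁+k₂) = (13400)(23500)/(13400 + 23500) = 8534 N/m. In parallel with k₃: k_eq = 8534 + 3890 = 12420 N/m.
ω_n = √(k_eq/m) = √(12420/237) = 7.240 rad/s.
Critical damping c_c = 2√(k_eq·m) = 2√(12420 × 237) = 3432 N·s/m, so ζ = c/c_c = 1210/3432 = 0.3526.
ω_d = ω_n√(1 − ζ²) = 7.240 × √(1 − 0.124) = 6.775 rad/s.

6.78 rad/s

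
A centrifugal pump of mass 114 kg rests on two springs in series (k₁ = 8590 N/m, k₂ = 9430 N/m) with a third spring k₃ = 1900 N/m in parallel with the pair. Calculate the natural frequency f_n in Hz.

Series pair: k_s = k₁k₂/(k₁+k₂) = (8590)(9430)/(8590 + 9430) = 4495 N/m. In parallel with k₃: k_eq = 4495 + 1900 = 6395 N/m.
ω_n = √(k_eq/m) = √(6395/114) = √56.10 = 7.490 rad/s.
f_n = ω_n/(2π) = 7.490/6.283 = 1.192 Hz.

1.19 Hz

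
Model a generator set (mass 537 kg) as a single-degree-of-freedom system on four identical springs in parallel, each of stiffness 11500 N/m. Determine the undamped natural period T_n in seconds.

0.679 s

Parallel springs add: k_eq = 4 × 11500 = 46000 N/m.
ω_n = √(k_eq/m) = √(46000/537) = √85.66 = 9.255 rad/s.
T_n = 2π/ω_n = 6.283/9.255 = 0.6789 s.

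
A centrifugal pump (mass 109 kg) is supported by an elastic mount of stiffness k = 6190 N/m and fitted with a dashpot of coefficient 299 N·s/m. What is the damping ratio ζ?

0.182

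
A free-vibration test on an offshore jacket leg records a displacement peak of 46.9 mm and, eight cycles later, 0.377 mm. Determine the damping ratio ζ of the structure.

0.0955

Logarithmic decrement δ = (1/n)·ln(x₀/x_n) = (1/8)·ln(46.9/0.377) = (1/8)·ln(124.4) = 0.6029.
ζ = δ/√(4π² + δ²) = 0.6029/√(39.48 + 0.364) = 0.6029/6.312 = 0.09552.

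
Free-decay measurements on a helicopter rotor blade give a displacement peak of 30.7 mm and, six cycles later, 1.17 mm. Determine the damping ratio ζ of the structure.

Logarithmic decrement δ = (1/n)·ln(x₀/x_n) = (1/6)·ln(30.7/1.17) = (1/6)·ln(26.24) = 0.5445.
ζ = δ/√(4π² + δ²) = 0.5445/√(39.48 + 0.297) = 0.5445/6.307 = 0.08634.

0.0863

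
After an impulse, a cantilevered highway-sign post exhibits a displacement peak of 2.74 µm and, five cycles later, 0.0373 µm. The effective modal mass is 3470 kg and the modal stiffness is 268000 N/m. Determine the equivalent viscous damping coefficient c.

8260 N·s/m

Logarithmic decrement δ = (1/n)·ln(x₀/x_n) = (1/5)·ln(2.74/0.0373) = (1/5)·ln(73.46) = 0.8593.
ζ = δ/√(4π² + δ²) = 0.8593/√(39.48 + 0.738) = 0.8593/6.342 = 0.1355.
c = ζ · 2√(km) = 0.1355 × 2√(268000 × 3470) = 0.1355 × 60990 = 8265 N·s/m.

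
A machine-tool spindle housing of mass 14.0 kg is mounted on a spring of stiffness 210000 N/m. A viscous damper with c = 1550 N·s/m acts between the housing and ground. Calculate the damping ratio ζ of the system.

0.452

ω_n = √(k/m) = √(210000/14.0) = 122.5 rad/s.
Critical damping c_c = 2√(k·m) = 2√(210000 × 14.0) = 3429 N·s/m, so ζ = c/c_c = 1550/3429 = 0.4520.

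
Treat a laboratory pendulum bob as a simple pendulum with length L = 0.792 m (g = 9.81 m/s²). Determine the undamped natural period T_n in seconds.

1.79 s

For a simple pendulum ω_n = √(g/L) = √(9.81/0.792) = √12.39 = 3.519 rad/s.
T_n = 2π/ω_n = 6.283/3.519 = 1.785 s.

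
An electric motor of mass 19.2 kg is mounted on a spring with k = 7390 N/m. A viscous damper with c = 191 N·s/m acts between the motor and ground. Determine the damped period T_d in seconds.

0.331 s

ω_n = √(k/m) = √(7390/19.2) = 19.62 rad/s.
Critical damping c_c = 2√(k·m) = 2√(7390 × 19.2) = 753.4 N·s/m, so ζ = c/c_c = 191/753.4 = 0.2535.
ω_d = ω_n√(1 − ζ²) = 19.62 × √(1 − 0.0643) = 18.98 rad/s.
T_d = 2π/ω_d = 0.3311 s.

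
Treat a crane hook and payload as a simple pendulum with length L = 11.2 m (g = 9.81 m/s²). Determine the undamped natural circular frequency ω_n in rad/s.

0.936 rad/s

For a simple pendulum ω_n = √(g/L) = √(9.81/11.2) = √0.8759 = 0.9359 rad/s.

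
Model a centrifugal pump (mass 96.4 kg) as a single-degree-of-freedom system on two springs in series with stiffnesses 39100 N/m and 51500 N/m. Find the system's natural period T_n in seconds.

0.414 s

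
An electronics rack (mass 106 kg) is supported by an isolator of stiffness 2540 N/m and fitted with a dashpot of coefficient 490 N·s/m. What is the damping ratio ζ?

ω_n = √(k/m) = √(2540/106) = 4.895 rad/s.
Critical damping c_c = 2√(k·m) = 2√(2540 × 106) = 1038 N·s/m, so ζ = c/c_c = 490/1038 = 0.4722.

0.472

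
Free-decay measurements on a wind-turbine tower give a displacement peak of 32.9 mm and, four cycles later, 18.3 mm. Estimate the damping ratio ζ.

Logarithmic decrement δ = (1/n)·ln(x₀/x_n) = (1/4)·ln(32.9/18.3) = (1/4)·ln(1.798) = 0.1466.
ζ = δ/√(4π² + δ²) = 0.1466/√(39.48 + 0.0215) = 0.1466/6.285 = 0.02333.

0.0233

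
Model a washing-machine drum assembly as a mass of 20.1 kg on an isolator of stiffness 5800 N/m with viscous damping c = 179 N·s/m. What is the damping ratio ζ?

0.262

ω_n = √(k/m) = √(5800/20.1) = 16.99 rad/s.
Critical damping c_c = 2√(k·m) = 2√(5800 × 20.1) = 682.9 N·s/m, so ζ = c/c_c = 179/682.9 = 0.2621.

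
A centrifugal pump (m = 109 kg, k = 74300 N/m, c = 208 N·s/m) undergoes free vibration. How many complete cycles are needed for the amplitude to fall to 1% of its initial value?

21 cycles

ζ = c/(2√(km)) = 208/(2√(74300 × 109)) = 208/5692 = 0.03654.
Logarithmic decrement δ = 2πζ/√(1 − ζ²) = 2π × 0.03654/√(1 − 0.00134) = 0.2298.
x_n/x₀ = e^(−nδ) ≤ 0.01; take ln: n ≥ ln(1/0.01)/δ = 4.605/0.2298 = 20.04.
So 21 complete cycles are required.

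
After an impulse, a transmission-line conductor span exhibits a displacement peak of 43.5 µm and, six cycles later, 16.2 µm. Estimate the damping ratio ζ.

0.0262

Logarithmic decrement δ = (1/n)·ln(x₀/x_n) = (1/6)·ln(43.5/16.2) = (1/6)·ln(2.685) = 0.1646.
ζ = δ/√(4π² + δ²) = 0.1646/√(39.48 + 0.0271) = 0.1646/6.285 = 0.02619.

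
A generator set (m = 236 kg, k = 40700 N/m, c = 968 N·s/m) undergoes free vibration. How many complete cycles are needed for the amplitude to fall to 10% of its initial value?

3 cycles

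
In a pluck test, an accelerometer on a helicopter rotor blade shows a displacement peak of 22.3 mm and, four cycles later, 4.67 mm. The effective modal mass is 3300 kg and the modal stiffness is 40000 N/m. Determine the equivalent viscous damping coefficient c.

Logarithmic decrement δ = (1/n)·ln(x₀/x_n) = (1/4)·ln(22.3/4.67) = (1/4)·ln(4.775) = 0.3909.
ζ = δ/√(4π² + δ²) = 0.3909/√(39.48 + 0.153) = 0.3909/6.295 = 0.06209.
c = ζ · 2√(km) = 0.06209 × 2√(40000 × 3300) = 0.06209 × 22980 = 1427 N·s/m.

1430 N·s/m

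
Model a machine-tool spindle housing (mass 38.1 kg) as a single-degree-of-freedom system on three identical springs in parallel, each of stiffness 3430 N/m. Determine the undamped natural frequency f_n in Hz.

Parallel springs add: k_eq = 3 × 3430 = 10290 N/m.
ω_n = √(k_eq/m) = √(10290/38.1) = √270.1 = 16.43 rad/s.
f_n = ω_n/(2π) = 16.43/6.283 = 2.616 Hz.

2.62 Hz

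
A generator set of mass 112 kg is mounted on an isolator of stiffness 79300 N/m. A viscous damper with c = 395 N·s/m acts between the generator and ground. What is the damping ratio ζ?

ω_n = √(k/m) = √(79300/112) = 26.61 rad/s.
Critical damping c_c = 2√(k·m) = 2√(79300 × 112) = 5960 N·s/m, so ζ = c/c_c = 395/5960 = 0.06627.

0.0663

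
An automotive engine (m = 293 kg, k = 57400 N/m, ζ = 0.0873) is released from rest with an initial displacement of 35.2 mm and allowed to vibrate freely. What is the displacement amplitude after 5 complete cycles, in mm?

2.24 mm

Logarithmic decrement δ = 2πζ/√(1 − ζ²) = 2π × 0.08730/√(1 − 0.00762) = 0.5506.
After n cycles, x_n/x₀ = e^(−nδ), so x_5 = 35.2 × e^(−5 × 0.5506) = 35.2 × 0.06373 = 2.243 mm.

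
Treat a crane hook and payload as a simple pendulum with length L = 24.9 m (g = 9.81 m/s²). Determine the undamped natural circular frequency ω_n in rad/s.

For a simple pendulum ω_n = √(g/L) = √(9.81/24.9) = √0.3940 = 0.6277 rad/s.

0.628 rad/s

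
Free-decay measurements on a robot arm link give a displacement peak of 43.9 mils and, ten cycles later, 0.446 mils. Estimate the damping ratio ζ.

0.0728

Logarithmic decrement δ = (1/n)·ln(x₀/x_n) = (1/10)·ln(43.9/0.446) = (1/10)·ln(98.43) = 0.4589.
ζ = δ/√(4π² + δ²) = 0.4589/√(39.48 + 0.211) = 0.4589/6.300 = 0.07285.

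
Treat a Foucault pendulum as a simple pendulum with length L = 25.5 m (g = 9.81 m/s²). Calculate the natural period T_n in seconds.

10.1 s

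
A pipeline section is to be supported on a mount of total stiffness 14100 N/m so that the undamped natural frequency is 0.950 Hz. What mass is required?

ω_n = 2πf_n = 2π × 0.950 = 5.969 rad/s.
m = k/ω_n² = 14100/5.969² = 14100/35.63 = 395.7 kg.

396 kg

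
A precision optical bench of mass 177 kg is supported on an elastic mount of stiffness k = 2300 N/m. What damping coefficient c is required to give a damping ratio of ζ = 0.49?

c_c = 2√(k·m) = 2√(2300 × 177) = 1276 N·s/m.
c = ζ·c_c = 0.49 × 1276 = 625.3 N·s/m.

625 N·s/m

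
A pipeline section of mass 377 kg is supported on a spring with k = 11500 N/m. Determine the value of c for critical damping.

4160 N·s/m

c_c = 2√(k·m) = 2√(11500 × 377) = 2 × 2082 = 4164 N·s/m.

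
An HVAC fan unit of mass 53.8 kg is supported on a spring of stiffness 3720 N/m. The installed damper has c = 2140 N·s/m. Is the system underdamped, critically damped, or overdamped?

overdamped

c_c = 2√(k·m) = 894.7 N·s/m; ζ = c/c_c = 2140/894.7 = 2.39.
Since ζ > 1 the system is overdamped.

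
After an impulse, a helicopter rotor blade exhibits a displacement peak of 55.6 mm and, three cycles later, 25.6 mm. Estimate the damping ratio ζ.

Logarithmic decrement δ = (1/n)·ln(x₀/x_n) = (1/3)·ln(55.6/25.6) = (1/3)·ln(2.172) = 0.2585.
ζ = δ/√(4π² + δ²) = 0.2585/√(39.48 + 0.0668) = 0.2585/6.289 = 0.04111.

0.0411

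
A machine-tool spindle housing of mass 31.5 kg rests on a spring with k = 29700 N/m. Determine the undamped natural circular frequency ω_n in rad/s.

ω_n = √(k/m) = √(29700/31.5) = √942.9 = 30.71 rad/s.

30.7 rad/s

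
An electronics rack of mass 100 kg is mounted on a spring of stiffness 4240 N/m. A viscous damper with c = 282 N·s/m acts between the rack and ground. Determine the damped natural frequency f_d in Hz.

1.01 Hz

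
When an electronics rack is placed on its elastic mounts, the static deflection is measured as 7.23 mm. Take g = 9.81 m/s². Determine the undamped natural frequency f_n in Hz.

ω_n = √(g/δ_st) = √(9.81/0.00723) = √1357 = 36.84 rad/s.
f_n = ω_n/(2π) = 36.84/6.283 = 5.863 Hz.

5.86 Hz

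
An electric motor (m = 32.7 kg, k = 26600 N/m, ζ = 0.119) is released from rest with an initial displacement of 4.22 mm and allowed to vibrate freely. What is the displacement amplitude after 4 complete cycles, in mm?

Logarithmic decrement δ = 2πζ/√(1 − ζ²) = 2π × 0.1190/√(1 − 0.0142) = 0.7531.
After n cycles, x_n/x₀ = e^(−nδ), so x_4 = 4.22 × e^(−4 × 0.7531) = 4.22 × 0.04918 = 0.2076 mm.

0.208 mm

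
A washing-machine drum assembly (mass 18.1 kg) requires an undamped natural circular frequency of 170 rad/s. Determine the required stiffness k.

k = m·ω_n² = 18.1 × 170.0² = 18.1 × 28900 = 523100 N/m.

523000 N/m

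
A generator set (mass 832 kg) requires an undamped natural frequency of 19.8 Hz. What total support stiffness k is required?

ω_n = 2πf_n = 2π × 19.8 = 124.4 rad/s.
k = m·ω_n² = 832 × 124.4² = 832 × 15480 = 12880000 N/m.

12900000 N/m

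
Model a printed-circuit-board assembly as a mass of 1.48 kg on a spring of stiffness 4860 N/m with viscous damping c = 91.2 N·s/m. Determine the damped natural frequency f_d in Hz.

ω_n = √(k/m) = √(4860/1.48) = 57.30 rad/s.
Critical damping c_c = 2√(k·m) = 2√(4860 × 1.48) = 169.6 N·s/m, so ζ = c/c_c = 91.2/169.6 = 0.5377.
ω_d = ω_n√(1 − ζ²) = 57.30 × √(1 − 0.289) = 48.32 rad/s.
f_d = ω_d/(2π) = 7.690 Hz.

7.69 Hz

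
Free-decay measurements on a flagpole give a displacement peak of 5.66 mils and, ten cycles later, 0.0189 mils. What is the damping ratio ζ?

Logarithmic decrement δ = (1/n)·ln(x₀/x_n) = (1/10)·ln(5.66/0.0189) = (1/10)·ln(299.5) = 0.5702.
ζ = δ/√(4π² + δ²) = 0.5702/√(39.48 + 0.325) = 0.5702/6.309 = 0.09038.

0.0904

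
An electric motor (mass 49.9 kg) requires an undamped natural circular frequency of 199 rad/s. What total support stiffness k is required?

k = m·ω_n² = 49.9 × 199.0² = 49.9 × 39600 = 1976000 N/m.

1980000 N/m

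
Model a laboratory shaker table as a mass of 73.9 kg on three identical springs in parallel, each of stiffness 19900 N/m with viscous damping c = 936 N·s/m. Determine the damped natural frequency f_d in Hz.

4.41 Hz

Parallel springs add: k_eq = 3 × 19900 = 59700 N/m.
ω_n = √(k_eq/m) = √(59700/73.9) = 28.42 rad/s.
Critical damping c_c = 2√(k_eq·m) = 2√(59700 × 73.9) = 4201 N·s/m, so ζ = c/c_c = 936/4201 = 0.2228.
ω_d = ω_n√(1 − ζ²) = 28.42 × √(1 − 0.0496) = 27.71 rad/s.
f_d = ω_d/(2π) = 4.410 Hz.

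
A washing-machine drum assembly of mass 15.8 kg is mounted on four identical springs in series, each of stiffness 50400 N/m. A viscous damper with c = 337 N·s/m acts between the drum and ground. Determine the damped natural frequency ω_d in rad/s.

Series springs: 1/k_eq = 4/50400, so k_eq = 50400/4 = 12600 N/m.
ω_n = √(k_eq/m) = √(12600/15.8) = 28.24 rad/s.
Critical damping c_c = 2√(k_eq·m) = 2√(12600 × 15.8) = 892.4 N·s/m, so ζ = c/c_c = 337/892.4 = 0.3776.
ω_d = ω_n√(1 − ζ²) = 28.24 × √(1 − 0.143) = 26.15 rad/s.

26.1 rad/s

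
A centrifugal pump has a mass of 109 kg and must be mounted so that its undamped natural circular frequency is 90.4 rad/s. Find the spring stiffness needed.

891000 N/m

k = m·ω_n² = 109 × 90.40² = 109 × 8172 = 890800 N/m.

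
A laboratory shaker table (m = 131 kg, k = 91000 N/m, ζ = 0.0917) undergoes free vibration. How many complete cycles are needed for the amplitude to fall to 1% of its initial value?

Logarithmic decrement δ = 2πζ/√(1 − ζ²) = 2π × 0.09170/√(1 − 0.00841) = 0.5786.
x_n/x₀ = e^(−nδ) ≤ 0.01; take ln: n ≥ ln(1/0.01)/δ = 4.605/0.5786 = 7.959.
So 8 complete cycles are required.

8 cycles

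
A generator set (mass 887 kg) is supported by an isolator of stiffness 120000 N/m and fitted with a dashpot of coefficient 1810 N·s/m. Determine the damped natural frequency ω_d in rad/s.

11.6 rad/s

ω_n = √(k/m) = √(120000/887) = 11.63 rad/s.
Critical damping c_c = 2√(k·m) = 2√(120000 × 887) = 20630 N·s/m, so ζ = c/c_c = 1810/20630 = 0.08772.
ω_d = ω_n√(1 − ζ²) = 11.63 × √(1 − 0.00769) = 11.59 rad/s.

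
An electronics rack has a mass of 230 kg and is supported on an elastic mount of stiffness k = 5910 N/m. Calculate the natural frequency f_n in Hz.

ω_n = √(k/m) = √(5910/230) = √25.70 = 5.069 rad/s.
f_n = ω_n/(2π) = 5.069/6.283 = 0.8068 Hz.

0.807 Hz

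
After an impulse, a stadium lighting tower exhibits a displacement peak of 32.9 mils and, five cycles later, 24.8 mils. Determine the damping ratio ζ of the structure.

0.00900

Logarithmic decrement δ = (1/n)·ln(x₀/x_n) = (1/5)·ln(32.9/24.8) = (1/5)·ln(1.327) = 0.05653.
ζ = δ/√(4π² + δ²) = 0.05653/√(39.48 + 0.00320) = 0.05653/6.283 = 0.008996.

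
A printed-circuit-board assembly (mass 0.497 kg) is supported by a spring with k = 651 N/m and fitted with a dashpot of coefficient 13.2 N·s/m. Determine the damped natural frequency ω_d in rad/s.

ω_n = √(k/m) = √(651.0/0.497) = 36.19 rad/s.
Critical damping c_c = 2√(k·m) = 2√(651.0 × 0.497) = 35.97 N·s/m, so ζ = c/c_c = 13.2/35.97 = 0.3669.
ω_d = ω_n√(1 − ζ²) = 36.19 × √(1 − 0.135) = 33.67 rad/s.

33.7 rad/s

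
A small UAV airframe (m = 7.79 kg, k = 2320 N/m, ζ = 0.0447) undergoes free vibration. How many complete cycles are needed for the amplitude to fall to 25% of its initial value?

5 cycles

Logarithmic decrement δ = 2πζ/√(1 − ζ²) = 2π × 0.04470/√(1 − 0.00200) = 0.2811.
x_n/x₀ = e^(−nδ) ≤ 0.25; take ln: n ≥ ln(1/0.25)/δ = 1.386/0.2811 = 4.931.
So 5 complete cycles are required.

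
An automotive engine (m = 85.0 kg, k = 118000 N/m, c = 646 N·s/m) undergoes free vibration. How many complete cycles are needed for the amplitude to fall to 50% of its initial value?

2 cycles

ζ = c/(2√(km)) = 646/(2√(118000 × 85.0)) = 646/6334 = 0.1020.
Logarithmic decrement δ = 2πζ/√(1 − ζ²) = 2π × 0.1020/√(1 − 0.0104) = 0.6442.
x_n/x₀ = e^(−nδ) ≤ 0.5; take ln: n ≥ ln(1/0.5)/δ = 0.6931/0.6442 = 1.076.
So 2 complete cycles are required.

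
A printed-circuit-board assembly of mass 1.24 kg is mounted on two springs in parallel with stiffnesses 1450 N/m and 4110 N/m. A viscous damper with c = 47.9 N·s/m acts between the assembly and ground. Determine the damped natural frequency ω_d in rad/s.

Parallel springs add: k_eq = 1450 + 4110 = 5560 N/m.
ω_n = √(k_eq/m) = √(5560/1.24) = 66.96 rad/s.
Critical damping c_c = 2√(k_eq·m) = 2√(5560 × 1.24) = 166.1 N·s/m, so ζ = c/c_c = 47.9/166.1 = 0.2884.
ω_d = ω_n√(1 − ζ²) = 66.96 × √(1 − 0.0832) = 64.12 rad/s.

64.1 rad/s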